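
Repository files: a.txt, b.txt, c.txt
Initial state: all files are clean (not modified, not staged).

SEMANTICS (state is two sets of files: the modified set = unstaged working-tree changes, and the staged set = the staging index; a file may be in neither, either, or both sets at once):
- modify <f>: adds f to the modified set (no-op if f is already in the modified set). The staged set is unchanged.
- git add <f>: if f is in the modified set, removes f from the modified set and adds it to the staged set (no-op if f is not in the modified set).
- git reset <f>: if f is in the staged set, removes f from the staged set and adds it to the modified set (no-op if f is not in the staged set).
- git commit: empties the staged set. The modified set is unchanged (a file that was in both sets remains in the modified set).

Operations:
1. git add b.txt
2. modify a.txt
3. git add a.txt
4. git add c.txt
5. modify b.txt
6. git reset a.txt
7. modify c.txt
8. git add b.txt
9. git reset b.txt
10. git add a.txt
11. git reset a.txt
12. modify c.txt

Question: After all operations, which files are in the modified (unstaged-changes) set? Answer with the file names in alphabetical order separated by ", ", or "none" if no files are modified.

After op 1 (git add b.txt): modified={none} staged={none}
After op 2 (modify a.txt): modified={a.txt} staged={none}
After op 3 (git add a.txt): modified={none} staged={a.txt}
After op 4 (git add c.txt): modified={none} staged={a.txt}
After op 5 (modify b.txt): modified={b.txt} staged={a.txt}
After op 6 (git reset a.txt): modified={a.txt, b.txt} staged={none}
After op 7 (modify c.txt): modified={a.txt, b.txt, c.txt} staged={none}
After op 8 (git add b.txt): modified={a.txt, c.txt} staged={b.txt}
After op 9 (git reset b.txt): modified={a.txt, b.txt, c.txt} staged={none}
After op 10 (git add a.txt): modified={b.txt, c.txt} staged={a.txt}
After op 11 (git reset a.txt): modified={a.txt, b.txt, c.txt} staged={none}
After op 12 (modify c.txt): modified={a.txt, b.txt, c.txt} staged={none}

Answer: a.txt, b.txt, c.txt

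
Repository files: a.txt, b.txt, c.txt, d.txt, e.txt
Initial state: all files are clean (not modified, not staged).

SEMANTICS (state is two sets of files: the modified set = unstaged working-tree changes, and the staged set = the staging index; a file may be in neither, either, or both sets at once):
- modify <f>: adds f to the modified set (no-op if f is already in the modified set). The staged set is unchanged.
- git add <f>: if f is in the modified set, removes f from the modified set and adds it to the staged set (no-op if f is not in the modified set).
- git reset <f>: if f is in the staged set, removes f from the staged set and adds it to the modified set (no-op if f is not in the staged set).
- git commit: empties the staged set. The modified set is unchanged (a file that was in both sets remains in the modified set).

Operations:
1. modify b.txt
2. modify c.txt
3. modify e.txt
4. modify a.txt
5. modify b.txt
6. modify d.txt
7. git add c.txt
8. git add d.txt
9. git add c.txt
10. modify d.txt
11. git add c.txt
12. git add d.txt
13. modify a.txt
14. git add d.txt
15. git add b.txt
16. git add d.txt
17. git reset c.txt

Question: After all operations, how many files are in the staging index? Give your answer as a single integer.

Answer: 2

Derivation:
After op 1 (modify b.txt): modified={b.txt} staged={none}
After op 2 (modify c.txt): modified={b.txt, c.txt} staged={none}
After op 3 (modify e.txt): modified={b.txt, c.txt, e.txt} staged={none}
After op 4 (modify a.txt): modified={a.txt, b.txt, c.txt, e.txt} staged={none}
After op 5 (modify b.txt): modified={a.txt, b.txt, c.txt, e.txt} staged={none}
After op 6 (modify d.txt): modified={a.txt, b.txt, c.txt, d.txt, e.txt} staged={none}
After op 7 (git add c.txt): modified={a.txt, b.txt, d.txt, e.txt} staged={c.txt}
After op 8 (git add d.txt): modified={a.txt, b.txt, e.txt} staged={c.txt, d.txt}
After op 9 (git add c.txt): modified={a.txt, b.txt, e.txt} staged={c.txt, d.txt}
After op 10 (modify d.txt): modified={a.txt, b.txt, d.txt, e.txt} staged={c.txt, d.txt}
After op 11 (git add c.txt): modified={a.txt, b.txt, d.txt, e.txt} staged={c.txt, d.txt}
After op 12 (git add d.txt): modified={a.txt, b.txt, e.txt} staged={c.txt, d.txt}
After op 13 (modify a.txt): modified={a.txt, b.txt, e.txt} staged={c.txt, d.txt}
After op 14 (git add d.txt): modified={a.txt, b.txt, e.txt} staged={c.txt, d.txt}
After op 15 (git add b.txt): modified={a.txt, e.txt} staged={b.txt, c.txt, d.txt}
After op 16 (git add d.txt): modified={a.txt, e.txt} staged={b.txt, c.txt, d.txt}
After op 17 (git reset c.txt): modified={a.txt, c.txt, e.txt} staged={b.txt, d.txt}
Final staged set: {b.txt, d.txt} -> count=2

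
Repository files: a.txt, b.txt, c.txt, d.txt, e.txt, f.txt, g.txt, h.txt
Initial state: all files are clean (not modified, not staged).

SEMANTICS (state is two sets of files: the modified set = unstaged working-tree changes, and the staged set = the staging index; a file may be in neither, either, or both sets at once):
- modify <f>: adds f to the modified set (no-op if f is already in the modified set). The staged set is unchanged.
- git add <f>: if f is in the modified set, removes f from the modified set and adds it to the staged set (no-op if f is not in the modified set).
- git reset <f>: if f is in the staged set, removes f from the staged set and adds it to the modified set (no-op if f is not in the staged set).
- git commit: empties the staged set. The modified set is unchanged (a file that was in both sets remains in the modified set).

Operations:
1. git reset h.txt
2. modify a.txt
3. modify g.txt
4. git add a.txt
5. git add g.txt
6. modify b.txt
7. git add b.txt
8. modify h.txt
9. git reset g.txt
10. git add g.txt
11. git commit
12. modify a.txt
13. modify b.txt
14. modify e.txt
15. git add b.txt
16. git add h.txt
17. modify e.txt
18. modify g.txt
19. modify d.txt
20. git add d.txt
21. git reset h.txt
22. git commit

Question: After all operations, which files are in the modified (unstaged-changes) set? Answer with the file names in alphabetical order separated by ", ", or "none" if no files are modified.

After op 1 (git reset h.txt): modified={none} staged={none}
After op 2 (modify a.txt): modified={a.txt} staged={none}
After op 3 (modify g.txt): modified={a.txt, g.txt} staged={none}
After op 4 (git add a.txt): modified={g.txt} staged={a.txt}
After op 5 (git add g.txt): modified={none} staged={a.txt, g.txt}
After op 6 (modify b.txt): modified={b.txt} staged={a.txt, g.txt}
After op 7 (git add b.txt): modified={none} staged={a.txt, b.txt, g.txt}
After op 8 (modify h.txt): modified={h.txt} staged={a.txt, b.txt, g.txt}
After op 9 (git reset g.txt): modified={g.txt, h.txt} staged={a.txt, b.txt}
After op 10 (git add g.txt): modified={h.txt} staged={a.txt, b.txt, g.txt}
After op 11 (git commit): modified={h.txt} staged={none}
After op 12 (modify a.txt): modified={a.txt, h.txt} staged={none}
After op 13 (modify b.txt): modified={a.txt, b.txt, h.txt} staged={none}
After op 14 (modify e.txt): modified={a.txt, b.txt, e.txt, h.txt} staged={none}
After op 15 (git add b.txt): modified={a.txt, e.txt, h.txt} staged={b.txt}
After op 16 (git add h.txt): modified={a.txt, e.txt} staged={b.txt, h.txt}
After op 17 (modify e.txt): modified={a.txt, e.txt} staged={b.txt, h.txt}
After op 18 (modify g.txt): modified={a.txt, e.txt, g.txt} staged={b.txt, h.txt}
After op 19 (modify d.txt): modified={a.txt, d.txt, e.txt, g.txt} staged={b.txt, h.txt}
After op 20 (git add d.txt): modified={a.txt, e.txt, g.txt} staged={b.txt, d.txt, h.txt}
After op 21 (git reset h.txt): modified={a.txt, e.txt, g.txt, h.txt} staged={b.txt, d.txt}
After op 22 (git commit): modified={a.txt, e.txt, g.txt, h.txt} staged={none}

Answer: a.txt, e.txt, g.txt, h.txt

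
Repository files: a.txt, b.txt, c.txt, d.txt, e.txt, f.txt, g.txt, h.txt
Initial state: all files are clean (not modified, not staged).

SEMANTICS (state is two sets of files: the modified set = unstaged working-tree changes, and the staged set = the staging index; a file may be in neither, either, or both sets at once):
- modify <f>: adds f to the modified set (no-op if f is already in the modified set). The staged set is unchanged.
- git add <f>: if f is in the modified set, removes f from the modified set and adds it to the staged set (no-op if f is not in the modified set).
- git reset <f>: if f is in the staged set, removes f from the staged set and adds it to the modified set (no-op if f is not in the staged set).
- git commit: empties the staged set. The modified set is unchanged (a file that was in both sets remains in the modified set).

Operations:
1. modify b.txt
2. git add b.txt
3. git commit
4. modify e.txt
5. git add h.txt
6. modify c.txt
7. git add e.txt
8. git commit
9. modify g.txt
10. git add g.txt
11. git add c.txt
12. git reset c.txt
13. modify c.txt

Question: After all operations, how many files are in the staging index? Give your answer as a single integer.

After op 1 (modify b.txt): modified={b.txt} staged={none}
After op 2 (git add b.txt): modified={none} staged={b.txt}
After op 3 (git commit): modified={none} staged={none}
After op 4 (modify e.txt): modified={e.txt} staged={none}
After op 5 (git add h.txt): modified={e.txt} staged={none}
After op 6 (modify c.txt): modified={c.txt, e.txt} staged={none}
After op 7 (git add e.txt): modified={c.txt} staged={e.txt}
After op 8 (git commit): modified={c.txt} staged={none}
After op 9 (modify g.txt): modified={c.txt, g.txt} staged={none}
After op 10 (git add g.txt): modified={c.txt} staged={g.txt}
After op 11 (git add c.txt): modified={none} staged={c.txt, g.txt}
After op 12 (git reset c.txt): modified={c.txt} staged={g.txt}
After op 13 (modify c.txt): modified={c.txt} staged={g.txt}
Final staged set: {g.txt} -> count=1

Answer: 1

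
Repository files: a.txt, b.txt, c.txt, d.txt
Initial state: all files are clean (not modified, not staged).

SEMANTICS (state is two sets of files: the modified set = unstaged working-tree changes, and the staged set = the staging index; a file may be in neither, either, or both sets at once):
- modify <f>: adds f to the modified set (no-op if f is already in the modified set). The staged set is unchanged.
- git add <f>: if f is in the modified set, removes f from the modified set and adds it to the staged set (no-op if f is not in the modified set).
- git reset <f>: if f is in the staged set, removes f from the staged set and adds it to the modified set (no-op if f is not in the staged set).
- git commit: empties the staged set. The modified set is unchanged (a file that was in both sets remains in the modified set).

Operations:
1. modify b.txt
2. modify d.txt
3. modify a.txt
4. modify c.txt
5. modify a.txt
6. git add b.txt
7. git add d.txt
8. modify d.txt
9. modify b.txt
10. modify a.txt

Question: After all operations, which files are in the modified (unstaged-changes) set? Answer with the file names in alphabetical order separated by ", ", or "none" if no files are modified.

Answer: a.txt, b.txt, c.txt, d.txt

Derivation:
After op 1 (modify b.txt): modified={b.txt} staged={none}
After op 2 (modify d.txt): modified={b.txt, d.txt} staged={none}
After op 3 (modify a.txt): modified={a.txt, b.txt, d.txt} staged={none}
After op 4 (modify c.txt): modified={a.txt, b.txt, c.txt, d.txt} staged={none}
After op 5 (modify a.txt): modified={a.txt, b.txt, c.txt, d.txt} staged={none}
After op 6 (git add b.txt): modified={a.txt, c.txt, d.txt} staged={b.txt}
After op 7 (git add d.txt): modified={a.txt, c.txt} staged={b.txt, d.txt}
After op 8 (modify d.txt): modified={a.txt, c.txt, d.txt} staged={b.txt, d.txt}
After op 9 (modify b.txt): modified={a.txt, b.txt, c.txt, d.txt} staged={b.txt, d.txt}
After op 10 (modify a.txt): modified={a.txt, b.txt, c.txt, d.txt} staged={b.txt, d.txt}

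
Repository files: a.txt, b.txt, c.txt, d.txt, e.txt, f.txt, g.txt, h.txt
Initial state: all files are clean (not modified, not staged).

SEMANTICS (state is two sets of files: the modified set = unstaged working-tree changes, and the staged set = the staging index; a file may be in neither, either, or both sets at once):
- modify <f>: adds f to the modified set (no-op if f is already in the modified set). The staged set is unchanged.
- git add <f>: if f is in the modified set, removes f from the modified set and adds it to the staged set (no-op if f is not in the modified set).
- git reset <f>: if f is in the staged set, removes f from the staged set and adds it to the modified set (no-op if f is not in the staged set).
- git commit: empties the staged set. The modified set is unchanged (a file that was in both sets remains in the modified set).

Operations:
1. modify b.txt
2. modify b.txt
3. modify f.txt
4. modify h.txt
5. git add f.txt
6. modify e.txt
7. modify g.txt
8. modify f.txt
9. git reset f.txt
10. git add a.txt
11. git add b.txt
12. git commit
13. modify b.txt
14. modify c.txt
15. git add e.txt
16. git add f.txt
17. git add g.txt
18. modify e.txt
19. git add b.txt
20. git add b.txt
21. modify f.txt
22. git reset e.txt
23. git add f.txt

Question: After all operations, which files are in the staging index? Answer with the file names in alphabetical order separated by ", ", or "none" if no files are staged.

After op 1 (modify b.txt): modified={b.txt} staged={none}
After op 2 (modify b.txt): modified={b.txt} staged={none}
After op 3 (modify f.txt): modified={b.txt, f.txt} staged={none}
After op 4 (modify h.txt): modified={b.txt, f.txt, h.txt} staged={none}
After op 5 (git add f.txt): modified={b.txt, h.txt} staged={f.txt}
After op 6 (modify e.txt): modified={b.txt, e.txt, h.txt} staged={f.txt}
After op 7 (modify g.txt): modified={b.txt, e.txt, g.txt, h.txt} staged={f.txt}
After op 8 (modify f.txt): modified={b.txt, e.txt, f.txt, g.txt, h.txt} staged={f.txt}
After op 9 (git reset f.txt): modified={b.txt, e.txt, f.txt, g.txt, h.txt} staged={none}
After op 10 (git add a.txt): modified={b.txt, e.txt, f.txt, g.txt, h.txt} staged={none}
After op 11 (git add b.txt): modified={e.txt, f.txt, g.txt, h.txt} staged={b.txt}
After op 12 (git commit): modified={e.txt, f.txt, g.txt, h.txt} staged={none}
After op 13 (modify b.txt): modified={b.txt, e.txt, f.txt, g.txt, h.txt} staged={none}
After op 14 (modify c.txt): modified={b.txt, c.txt, e.txt, f.txt, g.txt, h.txt} staged={none}
After op 15 (git add e.txt): modified={b.txt, c.txt, f.txt, g.txt, h.txt} staged={e.txt}
After op 16 (git add f.txt): modified={b.txt, c.txt, g.txt, h.txt} staged={e.txt, f.txt}
After op 17 (git add g.txt): modified={b.txt, c.txt, h.txt} staged={e.txt, f.txt, g.txt}
After op 18 (modify e.txt): modified={b.txt, c.txt, e.txt, h.txt} staged={e.txt, f.txt, g.txt}
After op 19 (git add b.txt): modified={c.txt, e.txt, h.txt} staged={b.txt, e.txt, f.txt, g.txt}
After op 20 (git add b.txt): modified={c.txt, e.txt, h.txt} staged={b.txt, e.txt, f.txt, g.txt}
After op 21 (modify f.txt): modified={c.txt, e.txt, f.txt, h.txt} staged={b.txt, e.txt, f.txt, g.txt}
After op 22 (git reset e.txt): modified={c.txt, e.txt, f.txt, h.txt} staged={b.txt, f.txt, g.txt}
After op 23 (git add f.txt): modified={c.txt, e.txt, h.txt} staged={b.txt, f.txt, g.txt}

Answer: b.txt, f.txt, g.txt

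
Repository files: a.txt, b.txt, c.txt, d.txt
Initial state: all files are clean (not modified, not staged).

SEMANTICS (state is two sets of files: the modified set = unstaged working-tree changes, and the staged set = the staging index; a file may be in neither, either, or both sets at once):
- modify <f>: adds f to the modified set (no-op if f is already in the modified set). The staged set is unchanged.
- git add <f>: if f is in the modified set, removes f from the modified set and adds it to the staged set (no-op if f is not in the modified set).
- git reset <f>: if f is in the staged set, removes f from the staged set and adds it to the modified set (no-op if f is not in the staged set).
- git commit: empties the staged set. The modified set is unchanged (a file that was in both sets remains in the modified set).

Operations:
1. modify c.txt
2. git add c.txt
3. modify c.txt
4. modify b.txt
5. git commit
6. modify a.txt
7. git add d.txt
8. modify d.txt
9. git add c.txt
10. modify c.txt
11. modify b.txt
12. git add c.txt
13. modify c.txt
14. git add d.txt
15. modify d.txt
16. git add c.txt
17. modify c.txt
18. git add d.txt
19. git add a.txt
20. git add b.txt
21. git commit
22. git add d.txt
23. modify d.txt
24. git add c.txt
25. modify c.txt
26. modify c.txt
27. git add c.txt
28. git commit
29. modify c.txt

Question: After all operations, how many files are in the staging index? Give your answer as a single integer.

After op 1 (modify c.txt): modified={c.txt} staged={none}
After op 2 (git add c.txt): modified={none} staged={c.txt}
After op 3 (modify c.txt): modified={c.txt} staged={c.txt}
After op 4 (modify b.txt): modified={b.txt, c.txt} staged={c.txt}
After op 5 (git commit): modified={b.txt, c.txt} staged={none}
After op 6 (modify a.txt): modified={a.txt, b.txt, c.txt} staged={none}
After op 7 (git add d.txt): modified={a.txt, b.txt, c.txt} staged={none}
After op 8 (modify d.txt): modified={a.txt, b.txt, c.txt, d.txt} staged={none}
After op 9 (git add c.txt): modified={a.txt, b.txt, d.txt} staged={c.txt}
After op 10 (modify c.txt): modified={a.txt, b.txt, c.txt, d.txt} staged={c.txt}
After op 11 (modify b.txt): modified={a.txt, b.txt, c.txt, d.txt} staged={c.txt}
After op 12 (git add c.txt): modified={a.txt, b.txt, d.txt} staged={c.txt}
After op 13 (modify c.txt): modified={a.txt, b.txt, c.txt, d.txt} staged={c.txt}
After op 14 (git add d.txt): modified={a.txt, b.txt, c.txt} staged={c.txt, d.txt}
After op 15 (modify d.txt): modified={a.txt, b.txt, c.txt, d.txt} staged={c.txt, d.txt}
After op 16 (git add c.txt): modified={a.txt, b.txt, d.txt} staged={c.txt, d.txt}
After op 17 (modify c.txt): modified={a.txt, b.txt, c.txt, d.txt} staged={c.txt, d.txt}
After op 18 (git add d.txt): modified={a.txt, b.txt, c.txt} staged={c.txt, d.txt}
After op 19 (git add a.txt): modified={b.txt, c.txt} staged={a.txt, c.txt, d.txt}
After op 20 (git add b.txt): modified={c.txt} staged={a.txt, b.txt, c.txt, d.txt}
After op 21 (git commit): modified={c.txt} staged={none}
After op 22 (git add d.txt): modified={c.txt} staged={none}
After op 23 (modify d.txt): modified={c.txt, d.txt} staged={none}
After op 24 (git add c.txt): modified={d.txt} staged={c.txt}
After op 25 (modify c.txt): modified={c.txt, d.txt} staged={c.txt}
After op 26 (modify c.txt): modified={c.txt, d.txt} staged={c.txt}
After op 27 (git add c.txt): modified={d.txt} staged={c.txt}
After op 28 (git commit): modified={d.txt} staged={none}
After op 29 (modify c.txt): modified={c.txt, d.txt} staged={none}
Final staged set: {none} -> count=0

Answer: 0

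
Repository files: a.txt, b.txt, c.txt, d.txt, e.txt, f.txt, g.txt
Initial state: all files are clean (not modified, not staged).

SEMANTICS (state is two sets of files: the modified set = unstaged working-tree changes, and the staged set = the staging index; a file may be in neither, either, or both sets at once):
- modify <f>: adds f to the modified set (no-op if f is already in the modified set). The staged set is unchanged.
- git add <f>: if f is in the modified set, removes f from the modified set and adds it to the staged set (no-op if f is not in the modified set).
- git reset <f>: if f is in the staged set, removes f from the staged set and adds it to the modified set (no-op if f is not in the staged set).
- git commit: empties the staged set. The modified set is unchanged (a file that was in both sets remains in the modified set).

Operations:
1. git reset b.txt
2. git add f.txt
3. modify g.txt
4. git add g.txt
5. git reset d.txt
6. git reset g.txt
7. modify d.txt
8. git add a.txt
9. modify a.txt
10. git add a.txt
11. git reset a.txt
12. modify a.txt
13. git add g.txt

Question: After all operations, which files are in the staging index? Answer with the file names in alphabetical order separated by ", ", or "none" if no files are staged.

After op 1 (git reset b.txt): modified={none} staged={none}
After op 2 (git add f.txt): modified={none} staged={none}
After op 3 (modify g.txt): modified={g.txt} staged={none}
After op 4 (git add g.txt): modified={none} staged={g.txt}
After op 5 (git reset d.txt): modified={none} staged={g.txt}
After op 6 (git reset g.txt): modified={g.txt} staged={none}
After op 7 (modify d.txt): modified={d.txt, g.txt} staged={none}
After op 8 (git add a.txt): modified={d.txt, g.txt} staged={none}
After op 9 (modify a.txt): modified={a.txt, d.txt, g.txt} staged={none}
After op 10 (git add a.txt): modified={d.txt, g.txt} staged={a.txt}
After op 11 (git reset a.txt): modified={a.txt, d.txt, g.txt} staged={none}
After op 12 (modify a.txt): modified={a.txt, d.txt, g.txt} staged={none}
After op 13 (git add g.txt): modified={a.txt, d.txt} staged={g.txt}

Answer: g.txt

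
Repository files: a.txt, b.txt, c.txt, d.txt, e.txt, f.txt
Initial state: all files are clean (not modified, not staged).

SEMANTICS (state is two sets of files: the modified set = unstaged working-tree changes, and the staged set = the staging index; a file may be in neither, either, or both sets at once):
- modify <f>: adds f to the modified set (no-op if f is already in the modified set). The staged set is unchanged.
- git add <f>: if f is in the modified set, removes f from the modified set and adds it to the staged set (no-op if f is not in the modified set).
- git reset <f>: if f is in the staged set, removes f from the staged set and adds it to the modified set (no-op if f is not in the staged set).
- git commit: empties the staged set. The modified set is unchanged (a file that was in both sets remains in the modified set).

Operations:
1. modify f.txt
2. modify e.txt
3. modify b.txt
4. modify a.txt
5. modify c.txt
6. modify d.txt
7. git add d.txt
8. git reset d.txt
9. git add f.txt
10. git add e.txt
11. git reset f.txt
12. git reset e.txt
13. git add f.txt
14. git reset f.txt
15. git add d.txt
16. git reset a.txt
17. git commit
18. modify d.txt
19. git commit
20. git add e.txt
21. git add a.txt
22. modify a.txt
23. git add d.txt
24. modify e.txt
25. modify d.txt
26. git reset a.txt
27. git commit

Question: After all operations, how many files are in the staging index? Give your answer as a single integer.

After op 1 (modify f.txt): modified={f.txt} staged={none}
After op 2 (modify e.txt): modified={e.txt, f.txt} staged={none}
After op 3 (modify b.txt): modified={b.txt, e.txt, f.txt} staged={none}
After op 4 (modify a.txt): modified={a.txt, b.txt, e.txt, f.txt} staged={none}
After op 5 (modify c.txt): modified={a.txt, b.txt, c.txt, e.txt, f.txt} staged={none}
After op 6 (modify d.txt): modified={a.txt, b.txt, c.txt, d.txt, e.txt, f.txt} staged={none}
After op 7 (git add d.txt): modified={a.txt, b.txt, c.txt, e.txt, f.txt} staged={d.txt}
After op 8 (git reset d.txt): modified={a.txt, b.txt, c.txt, d.txt, e.txt, f.txt} staged={none}
After op 9 (git add f.txt): modified={a.txt, b.txt, c.txt, d.txt, e.txt} staged={f.txt}
After op 10 (git add e.txt): modified={a.txt, b.txt, c.txt, d.txt} staged={e.txt, f.txt}
After op 11 (git reset f.txt): modified={a.txt, b.txt, c.txt, d.txt, f.txt} staged={e.txt}
After op 12 (git reset e.txt): modified={a.txt, b.txt, c.txt, d.txt, e.txt, f.txt} staged={none}
After op 13 (git add f.txt): modified={a.txt, b.txt, c.txt, d.txt, e.txt} staged={f.txt}
After op 14 (git reset f.txt): modified={a.txt, b.txt, c.txt, d.txt, e.txt, f.txt} staged={none}
After op 15 (git add d.txt): modified={a.txt, b.txt, c.txt, e.txt, f.txt} staged={d.txt}
After op 16 (git reset a.txt): modified={a.txt, b.txt, c.txt, e.txt, f.txt} staged={d.txt}
After op 17 (git commit): modified={a.txt, b.txt, c.txt, e.txt, f.txt} staged={none}
After op 18 (modify d.txt): modified={a.txt, b.txt, c.txt, d.txt, e.txt, f.txt} staged={none}
After op 19 (git commit): modified={a.txt, b.txt, c.txt, d.txt, e.txt, f.txt} staged={none}
After op 20 (git add e.txt): modified={a.txt, b.txt, c.txt, d.txt, f.txt} staged={e.txt}
After op 21 (git add a.txt): modified={b.txt, c.txt, d.txt, f.txt} staged={a.txt, e.txt}
After op 22 (modify a.txt): modified={a.txt, b.txt, c.txt, d.txt, f.txt} staged={a.txt, e.txt}
After op 23 (git add d.txt): modified={a.txt, b.txt, c.txt, f.txt} staged={a.txt, d.txt, e.txt}
After op 24 (modify e.txt): modified={a.txt, b.txt, c.txt, e.txt, f.txt} staged={a.txt, d.txt, e.txt}
After op 25 (modify d.txt): modified={a.txt, b.txt, c.txt, d.txt, e.txt, f.txt} staged={a.txt, d.txt, e.txt}
After op 26 (git reset a.txt): modified={a.txt, b.txt, c.txt, d.txt, e.txt, f.txt} staged={d.txt, e.txt}
After op 27 (git commit): modified={a.txt, b.txt, c.txt, d.txt, e.txt, f.txt} staged={none}
Final staged set: {none} -> count=0

Answer: 0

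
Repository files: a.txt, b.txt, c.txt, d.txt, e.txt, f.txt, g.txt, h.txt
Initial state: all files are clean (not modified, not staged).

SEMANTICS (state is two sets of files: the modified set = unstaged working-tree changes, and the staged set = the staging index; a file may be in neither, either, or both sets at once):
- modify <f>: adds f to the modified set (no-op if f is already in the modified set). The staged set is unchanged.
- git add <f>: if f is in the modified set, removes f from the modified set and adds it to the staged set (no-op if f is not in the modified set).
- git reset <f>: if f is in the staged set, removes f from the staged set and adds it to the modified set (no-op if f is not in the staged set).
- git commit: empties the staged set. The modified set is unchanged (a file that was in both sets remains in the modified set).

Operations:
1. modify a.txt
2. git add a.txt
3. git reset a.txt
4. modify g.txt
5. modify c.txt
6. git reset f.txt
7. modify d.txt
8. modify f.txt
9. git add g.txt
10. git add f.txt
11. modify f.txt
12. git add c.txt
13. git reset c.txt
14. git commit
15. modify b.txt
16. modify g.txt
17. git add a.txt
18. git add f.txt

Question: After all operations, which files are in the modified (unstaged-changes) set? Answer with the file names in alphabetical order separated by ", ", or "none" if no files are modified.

After op 1 (modify a.txt): modified={a.txt} staged={none}
After op 2 (git add a.txt): modified={none} staged={a.txt}
After op 3 (git reset a.txt): modified={a.txt} staged={none}
After op 4 (modify g.txt): modified={a.txt, g.txt} staged={none}
After op 5 (modify c.txt): modified={a.txt, c.txt, g.txt} staged={none}
After op 6 (git reset f.txt): modified={a.txt, c.txt, g.txt} staged={none}
After op 7 (modify d.txt): modified={a.txt, c.txt, d.txt, g.txt} staged={none}
After op 8 (modify f.txt): modified={a.txt, c.txt, d.txt, f.txt, g.txt} staged={none}
After op 9 (git add g.txt): modified={a.txt, c.txt, d.txt, f.txt} staged={g.txt}
After op 10 (git add f.txt): modified={a.txt, c.txt, d.txt} staged={f.txt, g.txt}
After op 11 (modify f.txt): modified={a.txt, c.txt, d.txt, f.txt} staged={f.txt, g.txt}
After op 12 (git add c.txt): modified={a.txt, d.txt, f.txt} staged={c.txt, f.txt, g.txt}
After op 13 (git reset c.txt): modified={a.txt, c.txt, d.txt, f.txt} staged={f.txt, g.txt}
After op 14 (git commit): modified={a.txt, c.txt, d.txt, f.txt} staged={none}
After op 15 (modify b.txt): modified={a.txt, b.txt, c.txt, d.txt, f.txt} staged={none}
After op 16 (modify g.txt): modified={a.txt, b.txt, c.txt, d.txt, f.txt, g.txt} staged={none}
After op 17 (git add a.txt): modified={b.txt, c.txt, d.txt, f.txt, g.txt} staged={a.txt}
After op 18 (git add f.txt): modified={b.txt, c.txt, d.txt, g.txt} staged={a.txt, f.txt}

Answer: b.txt, c.txt, d.txt, g.txt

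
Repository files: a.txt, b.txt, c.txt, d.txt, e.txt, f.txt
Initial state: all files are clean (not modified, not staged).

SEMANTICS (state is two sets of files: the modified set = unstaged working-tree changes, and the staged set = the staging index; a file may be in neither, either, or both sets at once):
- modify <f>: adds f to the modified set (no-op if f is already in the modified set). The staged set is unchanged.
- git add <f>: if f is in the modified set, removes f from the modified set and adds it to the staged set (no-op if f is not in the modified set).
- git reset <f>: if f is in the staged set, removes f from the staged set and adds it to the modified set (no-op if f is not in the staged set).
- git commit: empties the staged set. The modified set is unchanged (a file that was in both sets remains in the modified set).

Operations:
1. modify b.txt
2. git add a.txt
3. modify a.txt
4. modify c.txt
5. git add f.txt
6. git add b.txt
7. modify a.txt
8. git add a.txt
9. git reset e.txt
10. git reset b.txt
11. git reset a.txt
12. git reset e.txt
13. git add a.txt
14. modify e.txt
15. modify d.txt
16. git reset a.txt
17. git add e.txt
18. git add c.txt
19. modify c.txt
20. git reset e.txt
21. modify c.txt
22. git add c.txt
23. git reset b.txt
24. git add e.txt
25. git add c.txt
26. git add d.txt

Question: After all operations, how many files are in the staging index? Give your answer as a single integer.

After op 1 (modify b.txt): modified={b.txt} staged={none}
After op 2 (git add a.txt): modified={b.txt} staged={none}
After op 3 (modify a.txt): modified={a.txt, b.txt} staged={none}
After op 4 (modify c.txt): modified={a.txt, b.txt, c.txt} staged={none}
After op 5 (git add f.txt): modified={a.txt, b.txt, c.txt} staged={none}
After op 6 (git add b.txt): modified={a.txt, c.txt} staged={b.txt}
After op 7 (modify a.txt): modified={a.txt, c.txt} staged={b.txt}
After op 8 (git add a.txt): modified={c.txt} staged={a.txt, b.txt}
After op 9 (git reset e.txt): modified={c.txt} staged={a.txt, b.txt}
After op 10 (git reset b.txt): modified={b.txt, c.txt} staged={a.txt}
After op 11 (git reset a.txt): modified={a.txt, b.txt, c.txt} staged={none}
After op 12 (git reset e.txt): modified={a.txt, b.txt, c.txt} staged={none}
After op 13 (git add a.txt): modified={b.txt, c.txt} staged={a.txt}
After op 14 (modify e.txt): modified={b.txt, c.txt, e.txt} staged={a.txt}
After op 15 (modify d.txt): modified={b.txt, c.txt, d.txt, e.txt} staged={a.txt}
After op 16 (git reset a.txt): modified={a.txt, b.txt, c.txt, d.txt, e.txt} staged={none}
After op 17 (git add e.txt): modified={a.txt, b.txt, c.txt, d.txt} staged={e.txt}
After op 18 (git add c.txt): modified={a.txt, b.txt, d.txt} staged={c.txt, e.txt}
After op 19 (modify c.txt): modified={a.txt, b.txt, c.txt, d.txt} staged={c.txt, e.txt}
After op 20 (git reset e.txt): modified={a.txt, b.txt, c.txt, d.txt, e.txt} staged={c.txt}
After op 21 (modify c.txt): modified={a.txt, b.txt, c.txt, d.txt, e.txt} staged={c.txt}
After op 22 (git add c.txt): modified={a.txt, b.txt, d.txt, e.txt} staged={c.txt}
After op 23 (git reset b.txt): modified={a.txt, b.txt, d.txt, e.txt} staged={c.txt}
After op 24 (git add e.txt): modified={a.txt, b.txt, d.txt} staged={c.txt, e.txt}
After op 25 (git add c.txt): modified={a.txt, b.txt, d.txt} staged={c.txt, e.txt}
After op 26 (git add d.txt): modified={a.txt, b.txt} staged={c.txt, d.txt, e.txt}
Final staged set: {c.txt, d.txt, e.txt} -> count=3

Answer: 3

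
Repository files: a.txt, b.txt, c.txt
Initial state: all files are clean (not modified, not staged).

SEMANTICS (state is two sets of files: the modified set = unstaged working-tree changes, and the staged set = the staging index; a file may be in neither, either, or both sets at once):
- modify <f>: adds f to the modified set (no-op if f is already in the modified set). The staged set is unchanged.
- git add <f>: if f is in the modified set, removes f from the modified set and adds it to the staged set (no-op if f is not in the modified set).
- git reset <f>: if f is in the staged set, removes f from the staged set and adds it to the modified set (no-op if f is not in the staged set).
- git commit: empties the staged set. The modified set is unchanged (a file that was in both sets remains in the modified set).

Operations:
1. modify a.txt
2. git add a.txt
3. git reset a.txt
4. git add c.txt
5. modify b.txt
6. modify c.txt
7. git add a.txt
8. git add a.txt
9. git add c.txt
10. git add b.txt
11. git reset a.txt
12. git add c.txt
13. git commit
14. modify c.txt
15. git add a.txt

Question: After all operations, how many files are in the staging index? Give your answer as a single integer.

Answer: 1

Derivation:
After op 1 (modify a.txt): modified={a.txt} staged={none}
After op 2 (git add a.txt): modified={none} staged={a.txt}
After op 3 (git reset a.txt): modified={a.txt} staged={none}
After op 4 (git add c.txt): modified={a.txt} staged={none}
After op 5 (modify b.txt): modified={a.txt, b.txt} staged={none}
After op 6 (modify c.txt): modified={a.txt, b.txt, c.txt} staged={none}
After op 7 (git add a.txt): modified={b.txt, c.txt} staged={a.txt}
After op 8 (git add a.txt): modified={b.txt, c.txt} staged={a.txt}
After op 9 (git add c.txt): modified={b.txt} staged={a.txt, c.txt}
After op 10 (git add b.txt): modified={none} staged={a.txt, b.txt, c.txt}
After op 11 (git reset a.txt): modified={a.txt} staged={b.txt, c.txt}
After op 12 (git add c.txt): modified={a.txt} staged={b.txt, c.txt}
After op 13 (git commit): modified={a.txt} staged={none}
After op 14 (modify c.txt): modified={a.txt, c.txt} staged={none}
After op 15 (git add a.txt): modified={c.txt} staged={a.txt}
Final staged set: {a.txt} -> count=1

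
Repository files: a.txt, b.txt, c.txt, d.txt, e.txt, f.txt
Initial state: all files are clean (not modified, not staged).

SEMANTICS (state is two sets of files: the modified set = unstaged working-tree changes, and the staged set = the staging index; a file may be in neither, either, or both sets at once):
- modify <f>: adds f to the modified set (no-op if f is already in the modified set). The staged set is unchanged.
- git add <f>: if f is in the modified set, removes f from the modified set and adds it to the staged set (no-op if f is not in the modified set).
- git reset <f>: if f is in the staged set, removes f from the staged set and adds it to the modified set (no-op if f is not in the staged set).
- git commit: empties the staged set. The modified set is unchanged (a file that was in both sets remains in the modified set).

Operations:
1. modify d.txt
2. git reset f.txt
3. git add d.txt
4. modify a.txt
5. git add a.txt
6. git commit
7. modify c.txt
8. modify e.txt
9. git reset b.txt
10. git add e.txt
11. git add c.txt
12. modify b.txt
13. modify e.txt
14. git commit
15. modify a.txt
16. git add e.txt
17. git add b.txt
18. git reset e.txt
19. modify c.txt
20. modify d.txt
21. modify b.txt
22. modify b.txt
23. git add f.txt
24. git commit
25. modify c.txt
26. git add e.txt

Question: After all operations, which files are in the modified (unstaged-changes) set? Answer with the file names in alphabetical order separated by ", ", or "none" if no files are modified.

After op 1 (modify d.txt): modified={d.txt} staged={none}
After op 2 (git reset f.txt): modified={d.txt} staged={none}
After op 3 (git add d.txt): modified={none} staged={d.txt}
After op 4 (modify a.txt): modified={a.txt} staged={d.txt}
After op 5 (git add a.txt): modified={none} staged={a.txt, d.txt}
After op 6 (git commit): modified={none} staged={none}
After op 7 (modify c.txt): modified={c.txt} staged={none}
After op 8 (modify e.txt): modified={c.txt, e.txt} staged={none}
After op 9 (git reset b.txt): modified={c.txt, e.txt} staged={none}
After op 10 (git add e.txt): modified={c.txt} staged={e.txt}
After op 11 (git add c.txt): modified={none} staged={c.txt, e.txt}
After op 12 (modify b.txt): modified={b.txt} staged={c.txt, e.txt}
After op 13 (modify e.txt): modified={b.txt, e.txt} staged={c.txt, e.txt}
After op 14 (git commit): modified={b.txt, e.txt} staged={none}
After op 15 (modify a.txt): modified={a.txt, b.txt, e.txt} staged={none}
After op 16 (git add e.txt): modified={a.txt, b.txt} staged={e.txt}
After op 17 (git add b.txt): modified={a.txt} staged={b.txt, e.txt}
After op 18 (git reset e.txt): modified={a.txt, e.txt} staged={b.txt}
After op 19 (modify c.txt): modified={a.txt, c.txt, e.txt} staged={b.txt}
After op 20 (modify d.txt): modified={a.txt, c.txt, d.txt, e.txt} staged={b.txt}
After op 21 (modify b.txt): modified={a.txt, b.txt, c.txt, d.txt, e.txt} staged={b.txt}
After op 22 (modify b.txt): modified={a.txt, b.txt, c.txt, d.txt, e.txt} staged={b.txt}
After op 23 (git add f.txt): modified={a.txt, b.txt, c.txt, d.txt, e.txt} staged={b.txt}
After op 24 (git commit): modified={a.txt, b.txt, c.txt, d.txt, e.txt} staged={none}
After op 25 (modify c.txt): modified={a.txt, b.txt, c.txt, d.txt, e.txt} staged={none}
After op 26 (git add e.txt): modified={a.txt, b.txt, c.txt, d.txt} staged={e.txt}

Answer: a.txt, b.txt, c.txt, d.txt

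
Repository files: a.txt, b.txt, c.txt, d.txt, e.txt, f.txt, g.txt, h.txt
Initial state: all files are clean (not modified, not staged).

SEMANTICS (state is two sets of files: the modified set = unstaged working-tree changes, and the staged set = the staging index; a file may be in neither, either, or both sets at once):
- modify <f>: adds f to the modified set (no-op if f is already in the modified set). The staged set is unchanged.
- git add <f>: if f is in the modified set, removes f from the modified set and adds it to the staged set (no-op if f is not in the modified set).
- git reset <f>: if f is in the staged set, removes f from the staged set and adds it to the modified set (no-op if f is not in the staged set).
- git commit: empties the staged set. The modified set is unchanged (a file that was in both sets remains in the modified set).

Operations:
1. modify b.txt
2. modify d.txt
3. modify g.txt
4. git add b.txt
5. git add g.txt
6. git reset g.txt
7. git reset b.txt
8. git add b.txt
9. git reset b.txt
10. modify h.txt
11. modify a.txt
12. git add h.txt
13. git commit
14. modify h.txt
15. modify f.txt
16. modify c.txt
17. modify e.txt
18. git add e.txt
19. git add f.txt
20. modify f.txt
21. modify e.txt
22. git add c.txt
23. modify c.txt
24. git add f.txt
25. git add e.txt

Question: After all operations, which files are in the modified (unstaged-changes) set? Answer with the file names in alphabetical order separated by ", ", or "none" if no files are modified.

After op 1 (modify b.txt): modified={b.txt} staged={none}
After op 2 (modify d.txt): modified={b.txt, d.txt} staged={none}
After op 3 (modify g.txt): modified={b.txt, d.txt, g.txt} staged={none}
After op 4 (git add b.txt): modified={d.txt, g.txt} staged={b.txt}
After op 5 (git add g.txt): modified={d.txt} staged={b.txt, g.txt}
After op 6 (git reset g.txt): modified={d.txt, g.txt} staged={b.txt}
After op 7 (git reset b.txt): modified={b.txt, d.txt, g.txt} staged={none}
After op 8 (git add b.txt): modified={d.txt, g.txt} staged={b.txt}
After op 9 (git reset b.txt): modified={b.txt, d.txt, g.txt} staged={none}
After op 10 (modify h.txt): modified={b.txt, d.txt, g.txt, h.txt} staged={none}
After op 11 (modify a.txt): modified={a.txt, b.txt, d.txt, g.txt, h.txt} staged={none}
After op 12 (git add h.txt): modified={a.txt, b.txt, d.txt, g.txt} staged={h.txt}
After op 13 (git commit): modified={a.txt, b.txt, d.txt, g.txt} staged={none}
After op 14 (modify h.txt): modified={a.txt, b.txt, d.txt, g.txt, h.txt} staged={none}
After op 15 (modify f.txt): modified={a.txt, b.txt, d.txt, f.txt, g.txt, h.txt} staged={none}
After op 16 (modify c.txt): modified={a.txt, b.txt, c.txt, d.txt, f.txt, g.txt, h.txt} staged={none}
After op 17 (modify e.txt): modified={a.txt, b.txt, c.txt, d.txt, e.txt, f.txt, g.txt, h.txt} staged={none}
After op 18 (git add e.txt): modified={a.txt, b.txt, c.txt, d.txt, f.txt, g.txt, h.txt} staged={e.txt}
After op 19 (git add f.txt): modified={a.txt, b.txt, c.txt, d.txt, g.txt, h.txt} staged={e.txt, f.txt}
After op 20 (modify f.txt): modified={a.txt, b.txt, c.txt, d.txt, f.txt, g.txt, h.txt} staged={e.txt, f.txt}
After op 21 (modify e.txt): modified={a.txt, b.txt, c.txt, d.txt, e.txt, f.txt, g.txt, h.txt} staged={e.txt, f.txt}
After op 22 (git add c.txt): modified={a.txt, b.txt, d.txt, e.txt, f.txt, g.txt, h.txt} staged={c.txt, e.txt, f.txt}
After op 23 (modify c.txt): modified={a.txt, b.txt, c.txt, d.txt, e.txt, f.txt, g.txt, h.txt} staged={c.txt, e.txt, f.txt}
After op 24 (git add f.txt): modified={a.txt, b.txt, c.txt, d.txt, e.txt, g.txt, h.txt} staged={c.txt, e.txt, f.txt}
After op 25 (git add e.txt): modified={a.txt, b.txt, c.txt, d.txt, g.txt, h.txt} staged={c.txt, e.txt, f.txt}

Answer: a.txt, b.txt, c.txt, d.txt, g.txt, h.txt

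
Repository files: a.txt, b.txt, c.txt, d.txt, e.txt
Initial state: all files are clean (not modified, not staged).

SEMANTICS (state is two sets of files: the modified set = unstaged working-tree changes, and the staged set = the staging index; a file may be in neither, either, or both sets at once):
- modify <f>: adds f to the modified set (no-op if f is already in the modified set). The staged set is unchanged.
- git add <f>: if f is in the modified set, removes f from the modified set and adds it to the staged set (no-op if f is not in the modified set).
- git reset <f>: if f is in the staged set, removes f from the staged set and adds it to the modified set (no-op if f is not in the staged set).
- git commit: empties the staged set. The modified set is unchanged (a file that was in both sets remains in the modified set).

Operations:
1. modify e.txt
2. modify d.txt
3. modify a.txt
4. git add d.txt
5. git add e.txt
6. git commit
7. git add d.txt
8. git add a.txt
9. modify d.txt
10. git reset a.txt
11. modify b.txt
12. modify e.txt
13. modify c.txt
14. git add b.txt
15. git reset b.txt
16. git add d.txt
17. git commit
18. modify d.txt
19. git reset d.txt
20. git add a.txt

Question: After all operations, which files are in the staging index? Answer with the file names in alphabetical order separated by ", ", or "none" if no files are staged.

Answer: a.txt

Derivation:
After op 1 (modify e.txt): modified={e.txt} staged={none}
After op 2 (modify d.txt): modified={d.txt, e.txt} staged={none}
After op 3 (modify a.txt): modified={a.txt, d.txt, e.txt} staged={none}
After op 4 (git add d.txt): modified={a.txt, e.txt} staged={d.txt}
After op 5 (git add e.txt): modified={a.txt} staged={d.txt, e.txt}
After op 6 (git commit): modified={a.txt} staged={none}
After op 7 (git add d.txt): modified={a.txt} staged={none}
After op 8 (git add a.txt): modified={none} staged={a.txt}
After op 9 (modify d.txt): modified={d.txt} staged={a.txt}
After op 10 (git reset a.txt): modified={a.txt, d.txt} staged={none}
After op 11 (modify b.txt): modified={a.txt, b.txt, d.txt} staged={none}
After op 12 (modify e.txt): modified={a.txt, b.txt, d.txt, e.txt} staged={none}
After op 13 (modify c.txt): modified={a.txt, b.txt, c.txt, d.txt, e.txt} staged={none}
After op 14 (git add b.txt): modified={a.txt, c.txt, d.txt, e.txt} staged={b.txt}
After op 15 (git reset b.txt): modified={a.txt, b.txt, c.txt, d.txt, e.txt} staged={none}
After op 16 (git add d.txt): modified={a.txt, b.txt, c.txt, e.txt} staged={d.txt}
After op 17 (git commit): modified={a.txt, b.txt, c.txt, e.txt} staged={none}
After op 18 (modify d.txt): modified={a.txt, b.txt, c.txt, d.txt, e.txt} staged={none}
After op 19 (git reset d.txt): modified={a.txt, b.txt, c.txt, d.txt, e.txt} staged={none}
After op 20 (git add a.txt): modified={b.txt, c.txt, d.txt, e.txt} staged={a.txt}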